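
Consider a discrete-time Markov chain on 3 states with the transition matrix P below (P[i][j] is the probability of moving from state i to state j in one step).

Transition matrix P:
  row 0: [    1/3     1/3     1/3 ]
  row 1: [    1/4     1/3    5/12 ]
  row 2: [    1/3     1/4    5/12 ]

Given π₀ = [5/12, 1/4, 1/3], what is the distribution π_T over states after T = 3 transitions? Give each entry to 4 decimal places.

t=0: π = [0.4167, 0.2500, 0.3333]
t=1: π = [0.3125, 0.3056, 0.3819]
t=2: π = [0.3079, 0.3015, 0.3906]
t=3: π = [0.3082, 0.3008, 0.3910]

π = [0.3082, 0.3008, 0.3910]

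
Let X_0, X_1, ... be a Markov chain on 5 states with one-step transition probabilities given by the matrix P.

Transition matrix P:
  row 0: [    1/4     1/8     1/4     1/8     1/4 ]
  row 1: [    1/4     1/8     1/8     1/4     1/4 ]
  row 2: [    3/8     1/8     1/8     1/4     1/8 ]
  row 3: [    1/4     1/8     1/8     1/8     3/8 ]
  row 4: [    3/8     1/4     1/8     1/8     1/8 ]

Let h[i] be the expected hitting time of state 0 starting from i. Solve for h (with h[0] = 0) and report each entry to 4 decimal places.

h = [0.0000, 3.3968, 3.0188, 3.3553, 3.0239]

First-step conditioning: h[0] = 0; for i ≠ 0, h[i] = 1 + Σ_k P[i][k]·h[k].
  h[1] = 1 + 1/8·h[1] + 1/8·h[2] + 1/4·h[3] + 1/4·h[4]
  h[2] = 1 + 1/8·h[1] + 1/8·h[2] + 1/4·h[3] + 1/8·h[4]
  h[3] = 1 + 1/8·h[1] + 1/8·h[2] + 1/8·h[3] + 3/8·h[4]
  h[4] = 1 + 1/4·h[1] + 1/8·h[2] + 1/8·h[3] + 1/8·h[4]
Solving the 4×4 linear system over states ≠ 0 gives exactly h = [0, 5248/1545, 4664/1545, 1728/515, 4672/1545] (h[0] = 0 is the target).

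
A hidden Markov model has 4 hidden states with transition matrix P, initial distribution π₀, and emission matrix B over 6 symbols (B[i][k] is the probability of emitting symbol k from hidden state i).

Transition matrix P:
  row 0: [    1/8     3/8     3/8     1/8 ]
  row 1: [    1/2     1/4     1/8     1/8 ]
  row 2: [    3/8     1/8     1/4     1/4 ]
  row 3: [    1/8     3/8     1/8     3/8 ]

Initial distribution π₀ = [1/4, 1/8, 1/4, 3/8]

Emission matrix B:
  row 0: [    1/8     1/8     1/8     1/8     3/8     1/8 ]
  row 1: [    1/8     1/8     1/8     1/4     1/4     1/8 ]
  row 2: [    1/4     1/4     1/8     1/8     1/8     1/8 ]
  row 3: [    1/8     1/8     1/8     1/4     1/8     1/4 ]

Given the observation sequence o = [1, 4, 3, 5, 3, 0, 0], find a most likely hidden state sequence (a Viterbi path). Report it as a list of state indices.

t=0: δ = [3.125e-02, 1.562e-02, 6.250e-02, 4.688e-02]  (obs o_0=1)
t=1: δ = [8.789e-03, 4.395e-03, 1.953e-03, 2.197e-03]  ψ = [2, 3, 2, 3]  (obs o_1=4)
t=2: δ = [2.747e-04, 8.240e-04, 4.120e-04, 2.747e-04]  ψ = [1, 0, 0, 0]  (obs o_2=3)
t=3: δ = [5.150e-05, 2.575e-05, 1.287e-05, 2.575e-05]  ψ = [1, 1, 0, 1]  (obs o_3=5)
t=4: δ = [1.609e-06, 4.828e-06, 2.414e-06, 2.414e-06]  ψ = [1, 0, 0, 3]  (obs o_4=3)
t=5: δ = [3.017e-07, 1.509e-07, 1.509e-07, 1.132e-07]  ψ = [1, 1, 0, 3]  (obs o_5=0)
t=6: δ = [9.430e-09, 1.414e-08, 2.829e-08, 5.304e-09]  ψ = [1, 0, 0, 3]  (obs o_6=0)
backtrack: best end state = 2; path = [2, 0, 1, 0, 1, 0, 2]

path = [2, 0, 1, 0, 1, 0, 2]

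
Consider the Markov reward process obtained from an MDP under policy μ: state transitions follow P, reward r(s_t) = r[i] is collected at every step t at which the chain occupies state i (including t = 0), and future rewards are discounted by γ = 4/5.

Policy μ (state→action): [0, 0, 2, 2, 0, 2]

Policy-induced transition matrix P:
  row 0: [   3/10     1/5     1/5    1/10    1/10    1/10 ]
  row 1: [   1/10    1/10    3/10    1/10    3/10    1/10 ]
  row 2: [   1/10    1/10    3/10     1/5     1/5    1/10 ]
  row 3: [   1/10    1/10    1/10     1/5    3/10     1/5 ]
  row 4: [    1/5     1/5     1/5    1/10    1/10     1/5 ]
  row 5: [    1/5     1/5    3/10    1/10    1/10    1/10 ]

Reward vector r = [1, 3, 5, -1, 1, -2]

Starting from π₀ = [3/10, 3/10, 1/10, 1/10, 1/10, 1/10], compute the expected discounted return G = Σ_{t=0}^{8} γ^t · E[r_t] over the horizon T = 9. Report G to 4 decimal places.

t=0: π = [0.3000, 0.3000, 0.1000, 0.1000, 0.1000, 0.1000], E[r] = 1.5000, γ^t·E[r] = 1.500000, running G = 1.500000
t=1: π = [0.1800, 0.1500, 0.2400, 0.1200, 0.1900, 0.1200], E[r] = 1.6600, γ^t·E[r] = 1.328000, running G = 2.828000
t=2: π = [0.1670, 0.1490, 0.2390, 0.1360, 0.1780, 0.1310], E[r] = 1.5890, γ^t·E[r] = 1.016960, running G = 3.844960
t=3: π = [0.1643, 0.1476, 0.2383, 0.1375, 0.1809, 0.1314], E[r] = 1.5792, γ^t·E[r] = 0.808550, running G = 4.653510
t=4: π = [0.1641, 0.1477, 0.2380, 0.1376, 0.1809, 0.1318], E[r] = 1.5766, γ^t·E[r] = 0.645759, running G = 5.299269
t=5: π = [0.1641, 0.1477, 0.2380, 0.1376, 0.1808, 0.1318], E[r] = 1.5767, γ^t·E[r] = 0.516645, running G = 5.815914
t=6: π = [0.1641, 0.1477, 0.2380, 0.1376, 0.1808, 0.1318], E[r] = 1.5767, γ^t·E[r] = 0.413324, running G = 6.229239
t=7: π = [0.1641, 0.1477, 0.2380, 0.1376, 0.1808, 0.1318], E[r] = 1.5767, γ^t·E[r] = 0.330660, running G = 6.559898
t=8: π = [0.1641, 0.1477, 0.2380, 0.1376, 0.1808, 0.1318], E[r] = 1.5767, γ^t·E[r] = 0.264528, running G = 6.824426

G = 6.8244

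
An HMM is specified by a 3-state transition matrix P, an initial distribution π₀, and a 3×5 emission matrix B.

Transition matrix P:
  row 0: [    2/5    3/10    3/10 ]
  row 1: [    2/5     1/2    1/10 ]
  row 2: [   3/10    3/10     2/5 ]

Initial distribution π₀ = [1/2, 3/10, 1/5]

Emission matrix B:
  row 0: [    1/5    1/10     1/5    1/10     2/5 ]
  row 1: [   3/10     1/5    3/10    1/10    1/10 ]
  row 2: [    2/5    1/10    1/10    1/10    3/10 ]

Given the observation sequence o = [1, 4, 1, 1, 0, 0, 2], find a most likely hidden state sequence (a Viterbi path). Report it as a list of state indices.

t=0: δ = [5.000e-02, 6.000e-02, 2.000e-02]  (obs o_0=1)
t=1: δ = [9.600e-03, 3.000e-03, 4.500e-03]  ψ = [1, 1, 0]  (obs o_1=4)
t=2: δ = [3.840e-04, 5.760e-04, 2.880e-04]  ψ = [0, 0, 0]  (obs o_2=1)
t=3: δ = [2.304e-05, 5.760e-05, 1.152e-05]  ψ = [1, 1, 0]  (obs o_3=1)
t=4: δ = [4.608e-06, 8.640e-06, 2.765e-06]  ψ = [1, 1, 0]  (obs o_4=0)
t=5: δ = [6.912e-07, 1.296e-06, 5.530e-07]  ψ = [1, 1, 0]  (obs o_5=0)
t=6: δ = [1.037e-07, 1.944e-07, 2.212e-08]  ψ = [1, 1, 2]  (obs o_6=2)
backtrack: best end state = 1; path = [1, 0, 1, 1, 1, 1, 1]

path = [1, 0, 1, 1, 1, 1, 1]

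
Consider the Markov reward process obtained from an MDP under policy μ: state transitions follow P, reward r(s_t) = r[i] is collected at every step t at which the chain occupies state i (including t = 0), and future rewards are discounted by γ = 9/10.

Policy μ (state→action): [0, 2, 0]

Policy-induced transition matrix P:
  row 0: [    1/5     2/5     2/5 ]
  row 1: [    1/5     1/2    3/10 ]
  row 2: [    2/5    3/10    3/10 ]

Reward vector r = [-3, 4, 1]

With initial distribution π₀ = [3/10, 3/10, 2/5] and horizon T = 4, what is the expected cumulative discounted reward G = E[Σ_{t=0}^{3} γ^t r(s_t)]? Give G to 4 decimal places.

t=0: π = [0.3000, 0.3000, 0.4000], E[r] = 0.7000, γ^t·E[r] = 0.700000, running G = 0.700000
t=1: π = [0.2800, 0.3900, 0.3300], E[r] = 1.0500, γ^t·E[r] = 0.945000, running G = 1.645000
t=2: π = [0.2660, 0.4060, 0.3280], E[r] = 1.1540, γ^t·E[r] = 0.934740, running G = 2.579740
t=3: π = [0.2656, 0.4078, 0.3266], E[r] = 1.1610, γ^t·E[r] = 0.846369, running G = 3.426109

G = 3.4261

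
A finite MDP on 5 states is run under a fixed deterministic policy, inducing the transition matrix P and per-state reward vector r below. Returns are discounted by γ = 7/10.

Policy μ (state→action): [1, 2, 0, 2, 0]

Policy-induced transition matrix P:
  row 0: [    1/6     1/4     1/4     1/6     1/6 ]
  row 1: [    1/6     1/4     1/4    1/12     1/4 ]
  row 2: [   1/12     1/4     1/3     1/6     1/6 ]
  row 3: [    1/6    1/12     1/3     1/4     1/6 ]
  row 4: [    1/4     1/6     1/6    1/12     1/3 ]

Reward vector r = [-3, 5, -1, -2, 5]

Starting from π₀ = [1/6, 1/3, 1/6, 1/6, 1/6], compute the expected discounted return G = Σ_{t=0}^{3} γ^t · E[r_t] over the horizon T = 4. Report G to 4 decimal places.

G = 3.1991

t=0: π = [0.1667, 0.3333, 0.1667, 0.1667, 0.1667], E[r] = 1.5000, γ^t·E[r] = 1.500000, running G = 1.500000
t=1: π = [0.1667, 0.2083, 0.2639, 0.1389, 0.2222], E[r] = 1.1111, γ^t·E[r] = 0.777778, running G = 2.277778
t=2: π = [0.1632, 0.2083, 0.2650, 0.1424, 0.2211], E[r] = 1.1076, γ^t·E[r] = 0.542743, running G = 2.820521
t=3: π = [0.1630, 0.2079, 0.2655, 0.1427, 0.2209], E[r] = 1.1036, γ^t·E[r] = 0.378531, running G = 3.199052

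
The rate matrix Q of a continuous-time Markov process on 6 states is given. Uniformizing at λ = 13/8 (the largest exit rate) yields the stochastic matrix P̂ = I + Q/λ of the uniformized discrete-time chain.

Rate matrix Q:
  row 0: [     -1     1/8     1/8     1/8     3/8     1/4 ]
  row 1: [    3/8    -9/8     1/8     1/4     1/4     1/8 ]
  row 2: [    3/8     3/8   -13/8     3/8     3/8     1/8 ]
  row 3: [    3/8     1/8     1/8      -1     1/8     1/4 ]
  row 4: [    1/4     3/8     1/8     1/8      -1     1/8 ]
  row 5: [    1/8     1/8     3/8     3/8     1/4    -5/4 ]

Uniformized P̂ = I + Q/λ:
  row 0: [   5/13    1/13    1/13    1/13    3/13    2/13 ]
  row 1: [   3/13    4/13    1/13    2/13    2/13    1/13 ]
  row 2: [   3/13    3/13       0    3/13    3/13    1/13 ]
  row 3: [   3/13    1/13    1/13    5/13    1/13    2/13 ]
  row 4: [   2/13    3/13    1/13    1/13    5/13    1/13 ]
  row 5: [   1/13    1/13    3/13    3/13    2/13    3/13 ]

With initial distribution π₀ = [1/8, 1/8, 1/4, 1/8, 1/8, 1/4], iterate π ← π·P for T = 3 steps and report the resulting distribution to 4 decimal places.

t=0: π = [0.1250, 0.1250, 0.2500, 0.1250, 0.1250, 0.2500]
t=1: π = [0.2019, 0.1635, 0.0962, 0.2019, 0.2019, 0.1346]
t=2: π = [0.2256, 0.1605, 0.0902, 0.1871, 0.2078, 0.1287]
t=3: π = [0.2297, 0.1598, 0.0898, 0.1805, 0.2117, 0.1285]

π = [0.2297, 0.1598, 0.0898, 0.1805, 0.2117, 0.1285]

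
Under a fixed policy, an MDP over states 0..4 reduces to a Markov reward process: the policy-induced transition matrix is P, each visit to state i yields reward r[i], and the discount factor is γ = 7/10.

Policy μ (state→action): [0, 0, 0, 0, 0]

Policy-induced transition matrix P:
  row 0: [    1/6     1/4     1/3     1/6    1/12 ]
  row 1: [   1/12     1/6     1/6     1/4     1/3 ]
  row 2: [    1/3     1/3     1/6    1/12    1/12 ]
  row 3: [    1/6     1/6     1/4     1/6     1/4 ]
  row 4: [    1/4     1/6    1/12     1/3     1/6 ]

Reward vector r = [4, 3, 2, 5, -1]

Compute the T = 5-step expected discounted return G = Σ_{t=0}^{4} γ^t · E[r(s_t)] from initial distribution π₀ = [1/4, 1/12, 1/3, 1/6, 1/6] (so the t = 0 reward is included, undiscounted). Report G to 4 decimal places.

t=0: π = [0.2500, 0.0833, 0.3333, 0.1667, 0.1667], E[r] = 2.5833, γ^t·E[r] = 2.583333, running G = 2.583333
t=1: π = [0.2292, 0.2431, 0.2083, 0.1736, 0.1458], E[r] = 2.7847, γ^t·E[r] = 1.949306, running G = 4.532639
t=2: π = [0.1933, 0.2205, 0.2072, 0.1939, 0.1852], E[r] = 2.6331, γ^t·E[r] = 1.290220, running G = 5.822859
t=3: π = [0.1983, 0.2173, 0.1996, 0.1986, 0.1862], E[r] = 2.6511, γ^t·E[r] = 0.909340, running G = 6.732199
t=4: π = [0.1973, 0.2165, 0.2007, 0.1992, 0.1863], E[r] = 2.6498, γ^t·E[r] = 0.636221, running G = 7.368420

G = 7.3684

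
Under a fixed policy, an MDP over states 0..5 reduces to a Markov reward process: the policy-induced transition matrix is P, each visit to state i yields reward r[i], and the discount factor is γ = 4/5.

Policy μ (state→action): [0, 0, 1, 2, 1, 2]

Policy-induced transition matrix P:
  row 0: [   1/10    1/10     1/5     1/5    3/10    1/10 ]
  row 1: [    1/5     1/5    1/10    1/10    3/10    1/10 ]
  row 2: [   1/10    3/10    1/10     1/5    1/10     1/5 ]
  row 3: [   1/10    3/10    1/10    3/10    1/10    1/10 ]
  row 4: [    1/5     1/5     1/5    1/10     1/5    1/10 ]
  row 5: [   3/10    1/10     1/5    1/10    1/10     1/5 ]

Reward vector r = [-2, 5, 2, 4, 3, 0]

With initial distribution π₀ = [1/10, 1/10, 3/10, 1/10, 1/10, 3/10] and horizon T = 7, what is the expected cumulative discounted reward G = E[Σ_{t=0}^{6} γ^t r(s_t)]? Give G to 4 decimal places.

t=0: π = [0.1000, 0.1000, 0.3000, 0.1000, 0.1000, 0.3000], E[r] = 1.6000, γ^t·E[r] = 1.600000, running G = 1.600000
t=1: π = [0.1800, 0.2000, 0.1500, 0.1600, 0.1500, 0.1600], E[r] = 2.0300, γ^t·E[r] = 1.624000, running G = 3.224000
t=2: π = [0.1670, 0.1970, 0.1490, 0.1650, 0.1910, 0.1310], E[r] = 2.1820, γ^t·E[r] = 1.396480, running G = 4.620480
t=3: π = [0.1650, 0.2016, 0.1489, 0.1646, 0.1919, 0.1280], E[r] = 2.2099, γ^t·E[r] = 1.131469, running G = 5.751949
t=4: π = [0.1650, 0.2021, 0.1485, 0.1643, 0.1925, 0.1277], E[r] = 2.2121, γ^t·E[r] = 0.906076, running G = 6.658025
t=5: π = [0.1650, 0.2020, 0.1485, 0.1642, 0.1927, 0.1276], E[r] = 2.2119, γ^t·E[r] = 0.724795, running G = 7.382820
t=6: π = [0.1650, 0.2020, 0.1485, 0.1642, 0.1927, 0.1276], E[r] = 2.2119, γ^t·E[r] = 0.579835, running G = 7.962655

G = 7.9627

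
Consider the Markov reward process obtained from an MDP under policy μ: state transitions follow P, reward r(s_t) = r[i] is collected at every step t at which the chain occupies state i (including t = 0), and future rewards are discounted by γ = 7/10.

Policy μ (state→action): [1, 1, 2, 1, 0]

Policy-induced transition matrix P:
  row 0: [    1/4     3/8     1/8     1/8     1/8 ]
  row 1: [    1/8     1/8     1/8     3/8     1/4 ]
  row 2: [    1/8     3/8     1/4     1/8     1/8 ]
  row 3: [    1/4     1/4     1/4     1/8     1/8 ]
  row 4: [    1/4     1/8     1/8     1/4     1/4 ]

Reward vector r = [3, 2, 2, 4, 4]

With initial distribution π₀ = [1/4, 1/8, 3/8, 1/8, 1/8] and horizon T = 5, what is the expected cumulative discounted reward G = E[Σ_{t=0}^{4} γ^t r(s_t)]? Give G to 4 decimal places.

t=0: π = [0.2500, 0.1250, 0.3750, 0.1250, 0.1250], E[r] = 2.7500, γ^t·E[r] = 2.750000, running G = 2.750000
t=1: π = [0.1875, 0.2969, 0.1875, 0.1719, 0.1563], E[r] = 2.8438, γ^t·E[r] = 1.990625, running G = 4.740625
t=2: π = [0.1895, 0.2402, 0.1699, 0.2188, 0.1816], E[r] = 2.9902, γ^t·E[r] = 1.465215, running G = 6.205840
t=3: π = [0.1987, 0.2422, 0.1736, 0.2078, 0.1777], E[r] = 2.9697, γ^t·E[r] = 1.018616, running G = 7.224456
t=4: π = [0.1980, 0.2440, 0.1727, 0.2078, 0.1775], E[r] = 2.9685, γ^t·E[r] = 0.712746, running G = 7.937202

G = 7.9372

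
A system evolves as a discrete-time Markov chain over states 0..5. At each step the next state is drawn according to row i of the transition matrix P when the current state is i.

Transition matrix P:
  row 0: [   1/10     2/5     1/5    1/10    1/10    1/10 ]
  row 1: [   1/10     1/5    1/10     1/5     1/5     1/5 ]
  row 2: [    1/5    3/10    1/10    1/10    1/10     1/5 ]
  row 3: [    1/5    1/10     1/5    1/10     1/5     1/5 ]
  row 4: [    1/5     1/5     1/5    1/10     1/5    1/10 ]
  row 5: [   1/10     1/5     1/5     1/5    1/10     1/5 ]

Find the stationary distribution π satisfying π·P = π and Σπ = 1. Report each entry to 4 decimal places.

π = [0.1453, 0.2311, 0.1608, 0.1401, 0.1524, 0.1702]

Balance equations π_j = Σ_i π_i·P[i][j]:
  π_0 = 1/10·π_0 + 1/10·π_1 + 1/5·π_2 + 1/5·π_3 + 1/5·π_4 + 1/10·π_5
  π_1 = 2/5·π_0 + 1/5·π_1 + 3/10·π_2 + 1/10·π_3 + 1/5·π_4 + 1/5·π_5
  π_2 = 1/5·π_0 + 1/10·π_1 + 1/10·π_2 + 1/5·π_3 + 1/5·π_4 + 1/5·π_5
  π_3 = 1/10·π_0 + 1/5·π_1 + 1/10·π_2 + 1/10·π_3 + 1/10·π_4 + 1/5·π_5
  π_4 = 1/10·π_0 + 1/5·π_1 + 1/10·π_2 + 1/5·π_3 + 1/5·π_4 + 1/10·π_5
  normalize: π_0 + π_1 + π_2 + π_3 + π_4 + π_5 = 1
Solving the linear system gives exactly π = [4071/28012, 12949/56024, 9009/56024, 7851/56024, 1067/7003, 9537/56024].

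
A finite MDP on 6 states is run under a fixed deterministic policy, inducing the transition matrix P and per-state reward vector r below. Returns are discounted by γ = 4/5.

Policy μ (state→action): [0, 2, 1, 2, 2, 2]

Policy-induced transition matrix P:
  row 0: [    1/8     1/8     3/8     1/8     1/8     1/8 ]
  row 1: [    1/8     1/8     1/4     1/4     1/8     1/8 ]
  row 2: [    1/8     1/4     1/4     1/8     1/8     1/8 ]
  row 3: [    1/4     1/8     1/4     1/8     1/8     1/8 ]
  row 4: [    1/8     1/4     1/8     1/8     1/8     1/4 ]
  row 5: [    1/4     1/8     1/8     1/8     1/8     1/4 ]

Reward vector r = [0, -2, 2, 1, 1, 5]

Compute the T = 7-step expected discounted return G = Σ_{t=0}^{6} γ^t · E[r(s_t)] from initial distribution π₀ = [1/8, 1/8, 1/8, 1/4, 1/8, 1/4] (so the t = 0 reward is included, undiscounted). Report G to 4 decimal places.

G = 5.2240

t=0: π = [0.1250, 0.1250, 0.1250, 0.2500, 0.1250, 0.2500], E[r] = 1.6250, γ^t·E[r] = 1.625000, running G = 1.625000
t=1: π = [0.1875, 0.1563, 0.2188, 0.1406, 0.1250, 0.1719], E[r] = 1.2500, γ^t·E[r] = 1.000000, running G = 2.625000
t=2: π = [0.1641, 0.1680, 0.2363, 0.1445, 0.1250, 0.1621], E[r] = 1.2168, γ^t·E[r] = 0.778750, running G = 3.403750
t=3: π = [0.1633, 0.1702, 0.2346, 0.1460, 0.1250, 0.1609], E[r] = 1.2043, γ^t·E[r] = 0.616625, running G = 4.020375
t=4: π = [0.1634, 0.1700, 0.2347, 0.1463, 0.1250, 0.1607], E[r] = 1.2044, γ^t·E[r] = 0.493325, running G = 4.513700
t=5: π = [0.1634, 0.1700, 0.2347, 0.1462, 0.1250, 0.1607], E[r] = 1.2043, γ^t·E[r] = 0.394630, running G = 4.908330
t=6: π = [0.1634, 0.1700, 0.2347, 0.1462, 0.1250, 0.1607], E[r] = 1.2043, γ^t·E[r] = 0.315702, running G = 5.224032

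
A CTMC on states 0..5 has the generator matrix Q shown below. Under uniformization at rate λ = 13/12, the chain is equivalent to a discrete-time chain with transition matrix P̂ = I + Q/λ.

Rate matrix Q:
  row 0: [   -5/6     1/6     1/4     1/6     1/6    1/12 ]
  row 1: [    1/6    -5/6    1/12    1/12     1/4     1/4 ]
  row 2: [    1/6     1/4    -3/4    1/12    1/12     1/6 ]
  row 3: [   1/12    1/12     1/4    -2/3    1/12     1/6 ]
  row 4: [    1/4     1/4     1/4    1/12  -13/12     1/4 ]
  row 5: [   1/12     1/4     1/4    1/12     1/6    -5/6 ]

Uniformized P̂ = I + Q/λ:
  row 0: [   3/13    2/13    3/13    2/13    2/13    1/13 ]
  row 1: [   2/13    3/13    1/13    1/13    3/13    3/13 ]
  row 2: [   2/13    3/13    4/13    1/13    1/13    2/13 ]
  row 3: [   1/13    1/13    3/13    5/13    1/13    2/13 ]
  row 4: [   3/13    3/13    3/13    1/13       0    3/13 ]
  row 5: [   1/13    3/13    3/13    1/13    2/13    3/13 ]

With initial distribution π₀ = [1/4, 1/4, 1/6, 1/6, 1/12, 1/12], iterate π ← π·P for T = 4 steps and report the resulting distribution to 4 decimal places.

π = [0.1511, 0.1992, 0.2170, 0.1285, 0.1234, 0.1809]

t=0: π = [0.2500, 0.2500, 0.1667, 0.1667, 0.0833, 0.0833]
t=1: π = [0.1603, 0.1859, 0.2051, 0.1474, 0.1346, 0.1667]
t=2: π = [0.1524, 0.1958, 0.2179, 0.1346, 0.1203, 0.1790]
t=3: π = [0.1507, 0.1983, 0.2174, 0.1301, 0.1233, 0.1802]
t=4: π = [0.1511, 0.1992, 0.2170, 0.1285, 0.1234, 0.1809]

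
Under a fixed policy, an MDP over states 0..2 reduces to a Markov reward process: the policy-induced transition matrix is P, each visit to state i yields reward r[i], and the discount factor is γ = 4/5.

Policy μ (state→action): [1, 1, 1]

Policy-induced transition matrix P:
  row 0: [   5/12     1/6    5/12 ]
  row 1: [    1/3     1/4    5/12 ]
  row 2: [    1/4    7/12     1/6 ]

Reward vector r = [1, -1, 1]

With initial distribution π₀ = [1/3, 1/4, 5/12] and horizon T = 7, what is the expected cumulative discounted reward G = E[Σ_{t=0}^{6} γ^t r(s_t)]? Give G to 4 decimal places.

t=0: π = [0.3333, 0.2500, 0.4167], E[r] = 0.5000, γ^t·E[r] = 0.500000, running G = 0.500000
t=1: π = [0.3264, 0.3611, 0.3125], E[r] = 0.2778, γ^t·E[r] = 0.222222, running G = 0.722222
t=2: π = [0.3345, 0.3270, 0.3385], E[r] = 0.3461, γ^t·E[r] = 0.221481, running G = 0.943704
t=3: π = [0.3330, 0.3350, 0.3320], E[r] = 0.3301, γ^t·E[r] = 0.168988, running G = 1.112691
t=4: π = [0.3334, 0.3329, 0.3337], E[r] = 0.3341, γ^t·E[r] = 0.136866, running G = 1.249557
t=5: π = [0.3333, 0.3334, 0.3333], E[r] = 0.3331, γ^t·E[r] = 0.109160, running G = 1.358717
t=6: π = [0.3333, 0.3333, 0.3334], E[r] = 0.3334, γ^t·E[r] = 0.087395, running G = 1.446112

G = 1.4461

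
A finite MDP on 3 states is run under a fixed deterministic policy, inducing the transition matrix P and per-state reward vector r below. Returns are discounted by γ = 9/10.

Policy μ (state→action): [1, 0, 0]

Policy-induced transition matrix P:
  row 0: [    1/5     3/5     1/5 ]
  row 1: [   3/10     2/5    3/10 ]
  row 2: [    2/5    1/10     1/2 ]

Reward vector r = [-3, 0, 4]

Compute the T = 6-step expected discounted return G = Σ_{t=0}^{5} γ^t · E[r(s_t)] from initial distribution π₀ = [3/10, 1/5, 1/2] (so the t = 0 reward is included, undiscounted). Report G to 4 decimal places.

G = 2.8026

t=0: π = [0.3000, 0.2000, 0.5000], E[r] = 1.1000, γ^t·E[r] = 1.100000, running G = 1.100000
t=1: π = [0.3200, 0.3100, 0.3700], E[r] = 0.5200, γ^t·E[r] = 0.468000, running G = 1.568000
t=2: π = [0.3050, 0.3530, 0.3420], E[r] = 0.4530, γ^t·E[r] = 0.366930, running G = 1.934930
t=3: π = [0.3037, 0.3584, 0.3379], E[r] = 0.4405, γ^t·E[r] = 0.321125, running G = 2.256055
t=4: π = [0.3034, 0.3594, 0.3372], E[r] = 0.4386, γ^t·E[r] = 0.287752, running G = 2.543807
t=5: π = [0.3034, 0.3595, 0.3371], E[r] = 0.4383, γ^t·E[r] = 0.258790, running G = 2.802597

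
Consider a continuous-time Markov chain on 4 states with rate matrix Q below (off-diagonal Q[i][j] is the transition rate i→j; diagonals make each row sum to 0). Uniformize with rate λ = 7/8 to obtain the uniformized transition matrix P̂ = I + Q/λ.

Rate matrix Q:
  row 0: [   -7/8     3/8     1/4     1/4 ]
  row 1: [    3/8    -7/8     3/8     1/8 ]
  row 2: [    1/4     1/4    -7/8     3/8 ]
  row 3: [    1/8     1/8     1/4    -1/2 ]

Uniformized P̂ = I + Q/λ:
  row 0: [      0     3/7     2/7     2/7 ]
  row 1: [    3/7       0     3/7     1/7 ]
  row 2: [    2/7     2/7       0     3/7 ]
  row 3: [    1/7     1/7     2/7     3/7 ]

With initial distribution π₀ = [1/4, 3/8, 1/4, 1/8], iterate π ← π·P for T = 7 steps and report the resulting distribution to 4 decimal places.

π = [0.2077, 0.2073, 0.2455, 0.3395]

t=0: π = [0.2500, 0.3750, 0.2500, 0.1250]
t=1: π = [0.2500, 0.1964, 0.2679, 0.2857]
t=2: π = [0.2015, 0.2245, 0.2372, 0.3367]
t=3: π = [0.2121, 0.2023, 0.2500, 0.3356]
t=4: π = [0.2061, 0.2103, 0.2432, 0.3405]
t=5: π = [0.2082, 0.2064, 0.2463, 0.3391]
t=6: π = [0.2073, 0.2080, 0.2448, 0.3398]
t=7: π = [0.2077, 0.2073, 0.2455, 0.3395]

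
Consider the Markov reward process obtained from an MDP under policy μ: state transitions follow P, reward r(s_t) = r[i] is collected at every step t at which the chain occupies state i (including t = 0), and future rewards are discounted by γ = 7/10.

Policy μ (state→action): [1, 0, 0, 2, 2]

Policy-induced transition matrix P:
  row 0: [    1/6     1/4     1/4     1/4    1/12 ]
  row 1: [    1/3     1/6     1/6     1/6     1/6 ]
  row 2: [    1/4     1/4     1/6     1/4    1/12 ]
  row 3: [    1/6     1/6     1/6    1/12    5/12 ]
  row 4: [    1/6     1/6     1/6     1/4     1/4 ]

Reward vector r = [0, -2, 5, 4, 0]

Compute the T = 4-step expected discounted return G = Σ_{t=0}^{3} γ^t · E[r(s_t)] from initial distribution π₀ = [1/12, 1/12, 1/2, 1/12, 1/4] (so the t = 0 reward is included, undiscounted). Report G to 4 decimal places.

G = 4.7080

t=0: π = [0.0833, 0.0833, 0.5000, 0.0833, 0.2500], E[r] = 2.6667, γ^t·E[r] = 2.666667, running G = 2.666667
t=1: π = [0.2222, 0.2153, 0.1736, 0.2292, 0.1597], E[r] = 1.3542, γ^t·E[r] = 0.947917, running G = 3.614583
t=2: π = [0.2170, 0.1997, 0.1852, 0.1939, 0.2043], E[r] = 1.3021, γ^t·E[r] = 0.638021, running G = 4.252604
t=3: π = [0.2154, 0.2002, 0.1848, 0.2011, 0.1986], E[r] = 1.3276, γ^t·E[r] = 0.455365, running G = 4.707969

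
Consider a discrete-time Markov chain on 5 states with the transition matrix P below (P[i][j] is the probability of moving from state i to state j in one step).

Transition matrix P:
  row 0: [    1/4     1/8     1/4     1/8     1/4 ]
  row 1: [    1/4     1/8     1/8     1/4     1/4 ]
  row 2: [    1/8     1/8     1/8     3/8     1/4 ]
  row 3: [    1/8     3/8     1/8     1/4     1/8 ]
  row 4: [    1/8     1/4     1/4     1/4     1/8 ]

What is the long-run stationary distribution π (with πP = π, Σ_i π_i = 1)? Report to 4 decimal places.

π = [0.1731, 0.2117, 0.1709, 0.2497, 0.1945]

Balance equations π_j = Σ_i π_i·P[i][j]:
  π_0 = 1/4·π_0 + 1/4·π_1 + 1/8·π_2 + 1/8·π_3 + 1/8·π_4
  π_1 = 1/8·π_0 + 1/8·π_1 + 1/8·π_2 + 3/8·π_3 + 1/4·π_4
  π_2 = 1/4·π_0 + 1/8·π_1 + 1/8·π_2 + 1/8·π_3 + 1/4·π_4
  π_3 = 1/8·π_0 + 1/4·π_1 + 3/8·π_2 + 1/4·π_3 + 1/4·π_4
  normalize: π_0 + π_1 + π_2 + π_3 + π_4 = 1
Solving the linear system gives exactly π = [802/4633, 981/4633, 792/4633, 1157/4633, 901/4633].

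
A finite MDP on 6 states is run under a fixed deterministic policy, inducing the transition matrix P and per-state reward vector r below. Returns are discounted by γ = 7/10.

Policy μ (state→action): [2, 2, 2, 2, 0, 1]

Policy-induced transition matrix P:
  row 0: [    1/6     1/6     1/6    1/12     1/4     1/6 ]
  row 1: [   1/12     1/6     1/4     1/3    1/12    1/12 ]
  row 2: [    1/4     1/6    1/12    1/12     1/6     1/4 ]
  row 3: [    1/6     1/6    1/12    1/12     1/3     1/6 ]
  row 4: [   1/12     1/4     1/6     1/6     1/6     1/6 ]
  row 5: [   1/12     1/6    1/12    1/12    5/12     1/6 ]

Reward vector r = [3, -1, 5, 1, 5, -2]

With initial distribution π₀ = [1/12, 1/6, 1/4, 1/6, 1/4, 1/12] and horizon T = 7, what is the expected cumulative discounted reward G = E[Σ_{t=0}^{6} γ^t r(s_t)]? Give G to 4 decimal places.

t=0: π = [0.0833, 0.1667, 0.2500, 0.1667, 0.2500, 0.0833], E[r] = 2.5833, γ^t·E[r] = 2.583333, running G = 2.583333
t=1: π = [0.1458, 0.1875, 0.1389, 0.1458, 0.2083, 0.1736], E[r] = 1.7847, γ^t·E[r] = 1.249306, running G = 3.832639
t=2: π = [0.1308, 0.1840, 0.1441, 0.1476, 0.2309, 0.1626], E[r] = 1.9057, γ^t·E[r] = 0.933779, running G = 4.766418
t=3: π = [0.1305, 0.1859, 0.1441, 0.1486, 0.2275, 0.1633], E[r] = 1.8858, γ^t·E[r] = 0.646814, running G = 5.413232
t=4: π = [0.1306, 0.1856, 0.1442, 0.1488, 0.2277, 0.1632], E[r] = 1.8877, γ^t·E[r] = 0.453225, running G = 5.866457
t=5: π = [0.1306, 0.1856, 0.1441, 0.1487, 0.2277, 0.1632], E[r] = 1.8876, γ^t·E[r] = 0.317245, running G = 6.183701
t=6: π = [0.1306, 0.1856, 0.1441, 0.1487, 0.2277, 0.1632], E[r] = 1.8876, γ^t·E[r] = 0.222072, running G = 6.405774

G = 6.4058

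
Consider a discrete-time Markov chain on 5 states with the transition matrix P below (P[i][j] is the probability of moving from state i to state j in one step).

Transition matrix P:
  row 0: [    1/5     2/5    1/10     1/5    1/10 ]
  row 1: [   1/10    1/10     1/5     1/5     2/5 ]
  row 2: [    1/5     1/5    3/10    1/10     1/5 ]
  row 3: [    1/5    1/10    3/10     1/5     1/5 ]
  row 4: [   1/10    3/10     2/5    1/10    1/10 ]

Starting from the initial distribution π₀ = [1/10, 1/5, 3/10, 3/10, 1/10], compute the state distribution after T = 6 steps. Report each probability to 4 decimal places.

π = [0.1578, 0.2154, 0.2676, 0.1526, 0.2066]

t=0: π = [0.1000, 0.2000, 0.3000, 0.3000, 0.1000]
t=1: π = [0.1700, 0.1800, 0.2700, 0.1600, 0.2200]
t=2: π = [0.1600, 0.2220, 0.2700, 0.1510, 0.1970]
t=3: π = [0.1581, 0.2144, 0.2655, 0.1533, 0.2087]
t=4: π = [0.1577, 0.2157, 0.2678, 0.1526, 0.2062]
t=5: π = [0.1578, 0.2153, 0.2675, 0.1526, 0.2068]
t=6: π = [0.1578, 0.2154, 0.2676, 0.1526, 0.2066]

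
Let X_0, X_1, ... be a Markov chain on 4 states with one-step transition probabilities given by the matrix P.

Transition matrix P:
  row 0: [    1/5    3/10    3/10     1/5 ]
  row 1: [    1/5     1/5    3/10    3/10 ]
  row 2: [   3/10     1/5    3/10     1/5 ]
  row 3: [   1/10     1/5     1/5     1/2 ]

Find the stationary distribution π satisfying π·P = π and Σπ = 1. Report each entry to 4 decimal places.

π = [0.1951, 0.2195, 0.2683, 0.3171]

Balance equations π_j = Σ_i π_i·P[i][j]:
  π_0 = 1/5·π_0 + 1/5·π_1 + 3/10·π_2 + 1/10·π_3
  π_1 = 3/10·π_0 + 1/5·π_1 + 1/5·π_2 + 1/5·π_3
  π_2 = 3/10·π_0 + 3/10·π_1 + 3/10·π_2 + 1/5·π_3
  normalize: π_0 + π_1 + π_2 + π_3 = 1
Solving the linear system gives exactly π = [8/41, 9/41, 11/41, 13/41].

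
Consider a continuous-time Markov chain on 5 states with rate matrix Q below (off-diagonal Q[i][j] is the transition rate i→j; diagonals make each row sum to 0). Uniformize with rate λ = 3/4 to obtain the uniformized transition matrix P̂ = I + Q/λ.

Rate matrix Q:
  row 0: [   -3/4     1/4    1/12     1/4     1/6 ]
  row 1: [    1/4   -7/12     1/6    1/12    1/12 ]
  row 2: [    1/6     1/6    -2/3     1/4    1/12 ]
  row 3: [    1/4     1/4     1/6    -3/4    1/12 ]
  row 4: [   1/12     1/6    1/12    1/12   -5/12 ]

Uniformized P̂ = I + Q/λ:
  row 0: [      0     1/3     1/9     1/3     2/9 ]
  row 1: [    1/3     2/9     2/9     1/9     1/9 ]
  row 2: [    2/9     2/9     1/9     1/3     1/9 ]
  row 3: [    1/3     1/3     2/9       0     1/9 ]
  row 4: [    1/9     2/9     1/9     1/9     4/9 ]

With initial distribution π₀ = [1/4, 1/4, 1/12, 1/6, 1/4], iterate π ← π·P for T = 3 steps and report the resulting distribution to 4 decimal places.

π = [0.2016, 0.2637, 0.1589, 0.1733, 0.2024]

t=0: π = [0.2500, 0.2500, 0.0833, 0.1667, 0.2500]
t=1: π = [0.1852, 0.2685, 0.1574, 0.1667, 0.2222]
t=2: π = [0.2047, 0.2613, 0.1595, 0.1687, 0.2058]
t=3: π = [0.2016, 0.2637, 0.1589, 0.1733, 0.2024]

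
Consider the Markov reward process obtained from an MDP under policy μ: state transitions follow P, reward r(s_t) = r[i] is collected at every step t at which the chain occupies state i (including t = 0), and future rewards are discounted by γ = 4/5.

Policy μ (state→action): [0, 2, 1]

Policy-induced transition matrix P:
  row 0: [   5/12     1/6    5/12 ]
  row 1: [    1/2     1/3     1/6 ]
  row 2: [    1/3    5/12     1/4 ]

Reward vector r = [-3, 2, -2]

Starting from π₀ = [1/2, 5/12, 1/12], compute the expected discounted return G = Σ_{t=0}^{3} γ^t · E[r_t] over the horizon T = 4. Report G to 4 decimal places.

G = -3.4270

t=0: π = [0.5000, 0.4167, 0.0833], E[r] = -0.8333, γ^t·E[r] = -0.833333, running G = -0.833333
t=1: π = [0.4444, 0.2569, 0.2986], E[r] = -1.4167, γ^t·E[r] = -1.133333, running G = -1.966667
t=2: π = [0.4132, 0.2841, 0.3027], E[r] = -1.2766, γ^t·E[r] = -0.817037, running G = -2.783704
t=3: π = [0.4151, 0.2897, 0.2952], E[r] = -1.2564, γ^t·E[r] = -0.643259, running G = -3.426963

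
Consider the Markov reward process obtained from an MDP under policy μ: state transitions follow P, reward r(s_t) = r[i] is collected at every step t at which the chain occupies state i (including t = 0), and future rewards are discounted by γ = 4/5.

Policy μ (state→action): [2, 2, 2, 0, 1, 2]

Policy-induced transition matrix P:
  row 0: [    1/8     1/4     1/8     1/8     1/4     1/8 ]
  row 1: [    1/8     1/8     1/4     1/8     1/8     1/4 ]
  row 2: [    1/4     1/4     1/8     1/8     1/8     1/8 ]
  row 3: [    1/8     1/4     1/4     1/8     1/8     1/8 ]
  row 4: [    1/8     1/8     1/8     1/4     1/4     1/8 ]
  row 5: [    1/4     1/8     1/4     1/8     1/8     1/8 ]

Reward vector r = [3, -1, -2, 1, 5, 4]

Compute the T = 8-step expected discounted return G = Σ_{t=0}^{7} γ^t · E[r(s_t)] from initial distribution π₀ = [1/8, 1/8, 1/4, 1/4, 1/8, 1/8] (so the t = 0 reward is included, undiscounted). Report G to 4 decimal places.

G = 5.8406

t=0: π = [0.1250, 0.1250, 0.2500, 0.2500, 0.1250, 0.1250], E[r] = 1.1250, γ^t·E[r] = 1.125000, running G = 1.125000
t=1: π = [0.1719, 0.2031, 0.1875, 0.1406, 0.1563, 0.1406], E[r] = 1.4219, γ^t·E[r] = 1.137500, running G = 2.262500
t=2: π = [0.1660, 0.1875, 0.1855, 0.1445, 0.1660, 0.1504], E[r] = 1.5156, γ^t·E[r] = 0.970000, running G = 3.232500
t=3: π = [0.1670, 0.1870, 0.1853, 0.1458, 0.1665, 0.1484], E[r] = 1.5154, γ^t·E[r] = 0.775875, running G = 4.008375
t=4: π = [0.1667, 0.1873, 0.1852, 0.1458, 0.1667, 0.1484], E[r] = 1.5154, γ^t·E[r] = 0.620688, running G = 4.629063
t=5: π = [0.1667, 0.1872, 0.1852, 0.1458, 0.1667, 0.1484], E[r] = 1.5153, γ^t·E[r] = 0.496548, running G = 5.125610
t=6: π = [0.1667, 0.1872, 0.1852, 0.1458, 0.1667, 0.1484], E[r] = 1.5153, γ^t·E[r] = 0.397230, running G = 5.522840
t=7: π = [0.1667, 0.1872, 0.1852, 0.1458, 0.1667, 0.1484], E[r] = 1.5153, γ^t·E[r] = 0.317784, running G = 5.840624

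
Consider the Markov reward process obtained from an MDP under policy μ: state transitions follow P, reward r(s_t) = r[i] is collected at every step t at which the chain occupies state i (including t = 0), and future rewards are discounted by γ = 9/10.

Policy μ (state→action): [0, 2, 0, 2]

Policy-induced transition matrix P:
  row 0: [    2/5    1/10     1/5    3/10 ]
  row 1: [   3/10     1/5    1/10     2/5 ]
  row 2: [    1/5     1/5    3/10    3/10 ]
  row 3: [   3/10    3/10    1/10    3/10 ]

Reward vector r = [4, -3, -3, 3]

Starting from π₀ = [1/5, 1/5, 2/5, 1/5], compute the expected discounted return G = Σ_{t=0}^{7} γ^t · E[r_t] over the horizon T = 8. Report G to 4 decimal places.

G = 4.6203

t=0: π = [0.2000, 0.2000, 0.4000, 0.2000], E[r] = -0.4000, γ^t·E[r] = -0.400000, running G = -0.400000
t=1: π = [0.2800, 0.2000, 0.2000, 0.3200], E[r] = 0.8800, γ^t·E[r] = 0.792000, running G = 0.392000
t=2: π = [0.3080, 0.2040, 0.1680, 0.3200], E[r] = 1.0760, γ^t·E[r] = 0.871560, running G = 1.263560
t=3: π = [0.3140, 0.2012, 0.1644, 0.3204], E[r] = 1.1204, γ^t·E[r] = 0.816772, running G = 2.080332
t=4: π = [0.3150, 0.2006, 0.1643, 0.3201], E[r] = 1.1254, γ^t·E[r] = 0.738401, running G = 2.818733
t=5: π = [0.3151, 0.2005, 0.1644, 0.3201], E[r] = 1.1259, γ^t·E[r] = 0.664809, running G = 3.483542
t=6: π = [0.3151, 0.2005, 0.1644, 0.3201], E[r] = 1.1258, γ^t·E[r] = 0.598302, running G = 4.081844
t=7: π = [0.3151, 0.2005, 0.1644, 0.3200], E[r] = 1.1258, γ^t·E[r] = 0.538460, running G = 4.620304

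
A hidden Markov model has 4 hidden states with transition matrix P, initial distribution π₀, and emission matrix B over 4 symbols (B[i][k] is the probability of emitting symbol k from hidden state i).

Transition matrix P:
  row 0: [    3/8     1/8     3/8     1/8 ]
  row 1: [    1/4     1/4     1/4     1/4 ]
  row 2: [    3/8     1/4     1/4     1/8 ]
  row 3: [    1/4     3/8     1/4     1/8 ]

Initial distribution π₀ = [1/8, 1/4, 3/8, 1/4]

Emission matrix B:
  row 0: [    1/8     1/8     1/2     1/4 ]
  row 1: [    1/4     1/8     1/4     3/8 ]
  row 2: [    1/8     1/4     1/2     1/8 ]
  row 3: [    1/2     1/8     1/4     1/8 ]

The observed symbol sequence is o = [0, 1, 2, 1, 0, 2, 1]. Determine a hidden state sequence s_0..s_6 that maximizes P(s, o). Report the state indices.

t=0: δ = [1.562e-02, 6.250e-02, 4.688e-02, 1.250e-01]  (obs o_0=0)
t=1: δ = [3.906e-03, 5.859e-03, 7.812e-03, 1.953e-03]  ψ = [3, 3, 3, 1]  (obs o_1=1)
t=2: δ = [1.465e-03, 4.883e-04, 9.766e-04, 3.662e-04]  ψ = [2, 2, 2, 1]  (obs o_2=2)
t=3: δ = [6.866e-05, 3.052e-05, 1.373e-04, 2.289e-05]  ψ = [0, 2, 0, 0]  (obs o_3=1)
t=4: δ = [6.437e-06, 8.583e-06, 4.292e-06, 8.583e-06]  ψ = [2, 2, 2, 2]  (obs o_4=0)
t=5: δ = [1.207e-06, 8.047e-07, 1.207e-06, 5.364e-07]  ψ = [0, 3, 0, 1]  (obs o_5=2)
t=6: δ = [5.658e-08, 3.772e-08, 1.132e-07, 2.515e-08]  ψ = [0, 2, 0, 1]  (obs o_6=1)
backtrack: best end state = 2; path = [3, 2, 0, 2, 0, 0, 2]

path = [3, 2, 0, 2, 0, 0, 2]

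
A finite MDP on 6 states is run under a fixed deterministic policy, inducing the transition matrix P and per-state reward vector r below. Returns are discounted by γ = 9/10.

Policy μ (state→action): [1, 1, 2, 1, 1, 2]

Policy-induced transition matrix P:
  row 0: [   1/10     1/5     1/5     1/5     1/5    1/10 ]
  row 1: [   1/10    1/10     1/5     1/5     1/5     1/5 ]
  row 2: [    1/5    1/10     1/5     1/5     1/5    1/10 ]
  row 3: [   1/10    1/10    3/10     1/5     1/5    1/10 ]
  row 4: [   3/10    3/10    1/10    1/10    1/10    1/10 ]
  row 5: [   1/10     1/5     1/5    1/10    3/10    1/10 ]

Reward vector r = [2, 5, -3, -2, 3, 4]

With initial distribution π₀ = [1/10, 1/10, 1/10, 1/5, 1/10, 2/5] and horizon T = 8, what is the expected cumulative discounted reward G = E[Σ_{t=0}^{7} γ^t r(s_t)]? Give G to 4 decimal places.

G = 7.8960

t=0: π = [0.1000, 0.1000, 0.1000, 0.2000, 0.1000, 0.4000], E[r] = 1.9000, γ^t·E[r] = 1.900000, running G = 1.900000
t=1: π = [0.1300, 0.1700, 0.2100, 0.1500, 0.2300, 0.1100], E[r] = 1.3100, γ^t·E[r] = 1.179000, running G = 3.079000
t=2: π = [0.1670, 0.1700, 0.1920, 0.1660, 0.1880, 0.1170], E[r] = 1.3080, γ^t·E[r] = 1.059480, running G = 4.138480
t=3: π = [0.1568, 0.1660, 0.1978, 0.1695, 0.1929, 0.1170], E[r] = 1.2579, γ^t·E[r] = 0.917009, running G = 5.055489
t=4: π = [0.1584, 0.1660, 0.1977, 0.1690, 0.1924, 0.1166], E[r] = 1.2592, γ^t·E[r] = 0.826128, running G = 5.881617
t=5: π = [0.1582, 0.1660, 0.1977, 0.1691, 0.1924, 0.1166], E[r] = 1.2588, γ^t·E[r] = 0.743338, running G = 6.624955
t=6: π = [0.1582, 0.1660, 0.1977, 0.1691, 0.1924, 0.1166], E[r] = 1.2588, γ^t·E[r] = 0.668969, running G = 7.293925
t=7: π = [0.1583, 0.1660, 0.1977, 0.1691, 0.1924, 0.1166], E[r] = 1.2588, γ^t·E[r] = 0.602072, running G = 7.895996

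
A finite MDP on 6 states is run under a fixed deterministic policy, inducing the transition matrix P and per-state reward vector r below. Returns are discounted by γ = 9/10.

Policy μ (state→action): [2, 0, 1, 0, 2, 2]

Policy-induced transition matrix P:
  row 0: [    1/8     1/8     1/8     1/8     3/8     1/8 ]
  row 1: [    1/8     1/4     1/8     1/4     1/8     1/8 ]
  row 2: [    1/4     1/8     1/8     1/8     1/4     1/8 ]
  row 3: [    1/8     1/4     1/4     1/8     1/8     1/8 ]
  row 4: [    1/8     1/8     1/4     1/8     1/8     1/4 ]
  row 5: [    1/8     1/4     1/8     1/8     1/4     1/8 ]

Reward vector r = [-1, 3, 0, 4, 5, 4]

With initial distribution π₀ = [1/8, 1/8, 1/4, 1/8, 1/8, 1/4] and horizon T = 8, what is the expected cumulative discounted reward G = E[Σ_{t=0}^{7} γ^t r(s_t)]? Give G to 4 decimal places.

G = 14.6491

t=0: π = [0.1250, 0.1250, 0.2500, 0.1250, 0.1250, 0.2500], E[r] = 2.3750, γ^t·E[r] = 2.375000, running G = 2.375000
t=1: π = [0.1563, 0.1875, 0.1563, 0.1406, 0.2188, 0.1406], E[r] = 2.6250, γ^t·E[r] = 2.362500, running G = 4.737500
t=2: π = [0.1445, 0.1836, 0.1699, 0.1484, 0.2012, 0.1523], E[r] = 2.6152, γ^t·E[r] = 2.118340, running G = 6.855840
t=3: π = [0.1462, 0.1855, 0.1687, 0.1479, 0.2014, 0.1501], E[r] = 2.6099, γ^t·E[r] = 1.902590, running G = 8.758430
t=4: π = [0.1461, 0.1855, 0.1687, 0.1482, 0.2014, 0.1502], E[r] = 2.6108, γ^t·E[r] = 1.712972, running G = 10.471402
t=5: π = [0.1461, 0.1855, 0.1687, 0.1482, 0.2014, 0.1502], E[r] = 2.6107, γ^t·E[r] = 1.541578, running G = 12.012980
t=6: π = [0.1461, 0.1855, 0.1687, 0.1482, 0.2014, 0.1502], E[r] = 2.6107, γ^t·E[r] = 1.387424, running G = 13.400404
t=7: π = [0.1461, 0.1855, 0.1687, 0.1482, 0.2014, 0.1502], E[r] = 2.6107, γ^t·E[r] = 1.248682, running G = 14.649086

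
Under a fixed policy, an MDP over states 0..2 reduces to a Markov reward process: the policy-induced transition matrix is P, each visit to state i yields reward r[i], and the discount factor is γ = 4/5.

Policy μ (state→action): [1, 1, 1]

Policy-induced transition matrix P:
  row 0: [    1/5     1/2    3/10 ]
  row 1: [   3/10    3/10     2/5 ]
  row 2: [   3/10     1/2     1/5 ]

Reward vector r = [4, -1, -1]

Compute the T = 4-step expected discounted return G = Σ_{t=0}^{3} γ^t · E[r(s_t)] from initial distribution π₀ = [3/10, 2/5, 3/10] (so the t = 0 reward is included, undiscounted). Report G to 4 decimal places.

G = 1.1997

t=0: π = [0.3000, 0.4000, 0.3000], E[r] = 0.5000, γ^t·E[r] = 0.500000, running G = 0.500000
t=1: π = [0.2700, 0.4200, 0.3100], E[r] = 0.3500, γ^t·E[r] = 0.280000, running G = 0.780000
t=2: π = [0.2730, 0.4160, 0.3110], E[r] = 0.3650, γ^t·E[r] = 0.233600, running G = 1.013600
t=3: π = [0.2727, 0.4168, 0.3105], E[r] = 0.3635, γ^t·E[r] = 0.186112, running G = 1.199712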